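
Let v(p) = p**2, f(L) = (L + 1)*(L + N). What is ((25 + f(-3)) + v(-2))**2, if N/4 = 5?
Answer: 25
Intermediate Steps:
N = 20 (N = 4*5 = 20)
f(L) = (1 + L)*(20 + L) (f(L) = (L + 1)*(L + 20) = (1 + L)*(20 + L))
((25 + f(-3)) + v(-2))**2 = ((25 + (20 + (-3)**2 + 21*(-3))) + (-2)**2)**2 = ((25 + (20 + 9 - 63)) + 4)**2 = ((25 - 34) + 4)**2 = (-9 + 4)**2 = (-5)**2 = 25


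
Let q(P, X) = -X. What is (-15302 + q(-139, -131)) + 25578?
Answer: 10407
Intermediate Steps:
(-15302 + q(-139, -131)) + 25578 = (-15302 - 1*(-131)) + 25578 = (-15302 + 131) + 25578 = -15171 + 25578 = 10407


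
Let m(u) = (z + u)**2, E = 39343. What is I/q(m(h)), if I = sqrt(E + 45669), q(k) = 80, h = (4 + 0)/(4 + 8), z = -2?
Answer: sqrt(21253)/40 ≈ 3.6446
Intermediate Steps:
h = 1/3 (h = 4/12 = 4*(1/12) = 1/3 ≈ 0.33333)
m(u) = (-2 + u)**2
I = 2*sqrt(21253) (I = sqrt(39343 + 45669) = sqrt(85012) = 2*sqrt(21253) ≈ 291.57)
I/q(m(h)) = (2*sqrt(21253))/80 = (2*sqrt(21253))*(1/80) = sqrt(21253)/40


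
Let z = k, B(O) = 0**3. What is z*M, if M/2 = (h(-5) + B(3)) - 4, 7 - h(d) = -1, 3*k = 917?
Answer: 7336/3 ≈ 2445.3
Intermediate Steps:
B(O) = 0
k = 917/3 (k = (1/3)*917 = 917/3 ≈ 305.67)
z = 917/3 ≈ 305.67
h(d) = 8 (h(d) = 7 - 1*(-1) = 7 + 1 = 8)
M = 8 (M = 2*((8 + 0) - 4) = 2*(8 - 4) = 2*4 = 8)
z*M = (917/3)*8 = 7336/3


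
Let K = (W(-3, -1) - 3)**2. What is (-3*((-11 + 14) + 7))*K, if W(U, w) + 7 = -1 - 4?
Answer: -6750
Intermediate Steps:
W(U, w) = -12 (W(U, w) = -7 + (-1 - 4) = -7 - 5 = -12)
K = 225 (K = (-12 - 3)**2 = (-15)**2 = 225)
(-3*((-11 + 14) + 7))*K = -3*((-11 + 14) + 7)*225 = -3*(3 + 7)*225 = -3*10*225 = -30*225 = -6750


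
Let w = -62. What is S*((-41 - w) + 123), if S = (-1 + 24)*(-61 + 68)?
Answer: 23184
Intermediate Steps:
S = 161 (S = 23*7 = 161)
S*((-41 - w) + 123) = 161*((-41 - 1*(-62)) + 123) = 161*((-41 + 62) + 123) = 161*(21 + 123) = 161*144 = 23184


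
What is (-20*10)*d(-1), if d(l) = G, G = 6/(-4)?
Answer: 300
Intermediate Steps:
G = -3/2 (G = 6*(-1/4) = -3/2 ≈ -1.5000)
d(l) = -3/2
(-20*10)*d(-1) = -20*10*(-3/2) = -200*(-3/2) = 300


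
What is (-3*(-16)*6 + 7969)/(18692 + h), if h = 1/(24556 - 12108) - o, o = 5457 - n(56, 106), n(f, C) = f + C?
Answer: 102783136/166765857 ≈ 0.61633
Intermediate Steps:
n(f, C) = C + f
o = 5295 (o = 5457 - (106 + 56) = 5457 - 1*162 = 5457 - 162 = 5295)
h = -65912159/12448 (h = 1/(24556 - 12108) - 1*5295 = 1/12448 - 5295 = -65912159/12448 ≈ -5295.0)
(-3*(-16)*6 + 7969)/(18692 + h) = (-3*(-16)*6 + 7969)/(18692 - 65912159/12448) = (48*6 + 7969)/(166765857/12448) = (288 + 7969)*(12448/166765857) = 8257*(12448/166765857) = 102783136/166765857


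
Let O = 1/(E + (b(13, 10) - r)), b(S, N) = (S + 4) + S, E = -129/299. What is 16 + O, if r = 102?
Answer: 346213/21657 ≈ 15.986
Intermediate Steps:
E = -129/299 (E = -129*1/299 = -129/299 ≈ -0.43144)
b(S, N) = 4 + 2*S (b(S, N) = (4 + S) + S = 4 + 2*S)
O = -299/21657 (O = 1/(-129/299 + ((4 + 2*13) - 1*102)) = 1/(-129/299 + ((4 + 26) - 102)) = 1/(-129/299 + (30 - 102)) = 1/(-129/299 - 72) = 1/(-21657/299) = -299/21657 ≈ -0.013806)
16 + O = 16 - 299/21657 = 346213/21657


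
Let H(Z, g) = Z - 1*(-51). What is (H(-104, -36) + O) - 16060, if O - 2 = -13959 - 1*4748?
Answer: -34818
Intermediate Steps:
H(Z, g) = 51 + Z (H(Z, g) = Z + 51 = 51 + Z)
O = -18705 (O = 2 + (-13959 - 1*4748) = 2 + (-13959 - 4748) = 2 - 18707 = -18705)
(H(-104, -36) + O) - 16060 = ((51 - 104) - 18705) - 16060 = (-53 - 18705) - 16060 = -18758 - 16060 = -34818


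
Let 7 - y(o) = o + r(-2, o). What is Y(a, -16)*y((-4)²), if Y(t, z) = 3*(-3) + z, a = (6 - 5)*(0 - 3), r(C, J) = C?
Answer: 175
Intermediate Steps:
a = -3 (a = 1*(-3) = -3)
y(o) = 9 - o (y(o) = 7 - (o - 2) = 7 - (-2 + o) = 7 + (2 - o) = 9 - o)
Y(t, z) = -9 + z
Y(a, -16)*y((-4)²) = (-9 - 16)*(9 - 1*(-4)²) = -25*(9 - 1*16) = -25*(9 - 16) = -25*(-7) = 175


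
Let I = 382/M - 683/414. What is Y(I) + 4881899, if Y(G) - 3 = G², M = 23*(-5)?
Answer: 20918567784481/4284900 ≈ 4.8819e+6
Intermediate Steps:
M = -115
I = -10291/2070 (I = 382/(-115) - 683/414 = 382*(-1/115) - 683*1/414 = -382/115 - 683/414 = -10291/2070 ≈ -4.9715)
Y(G) = 3 + G²
Y(I) + 4881899 = (3 + (-10291/2070)²) + 4881899 = (3 + 105904681/4284900) + 4881899 = 118759381/4284900 + 4881899 = 20918567784481/4284900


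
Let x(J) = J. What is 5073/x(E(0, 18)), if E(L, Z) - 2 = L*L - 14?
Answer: -1691/4 ≈ -422.75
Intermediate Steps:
E(L, Z) = -12 + L**2 (E(L, Z) = 2 + (L*L - 14) = 2 + (L**2 - 14) = 2 + (-14 + L**2) = -12 + L**2)
5073/x(E(0, 18)) = 5073/(-12 + 0**2) = 5073/(-12 + 0) = 5073/(-12) = 5073*(-1/12) = -1691/4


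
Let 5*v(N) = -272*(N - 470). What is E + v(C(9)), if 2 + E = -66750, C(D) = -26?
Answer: -198848/5 ≈ -39770.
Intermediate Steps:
v(N) = 25568 - 272*N/5 (v(N) = (-272*(N - 470))/5 = (-272*(-470 + N))/5 = (127840 - 272*N)/5 = 25568 - 272*N/5)
E = -66752 (E = -2 - 66750 = -66752)
E + v(C(9)) = -66752 + (25568 - 272/5*(-26)) = -66752 + (25568 + 7072/5) = -66752 + 134912/5 = -198848/5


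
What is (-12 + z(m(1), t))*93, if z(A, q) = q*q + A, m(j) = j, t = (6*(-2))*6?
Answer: 481089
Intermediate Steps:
t = -72 (t = -12*6 = -72)
z(A, q) = A + q² (z(A, q) = q² + A = A + q²)
(-12 + z(m(1), t))*93 = (-12 + (1 + (-72)²))*93 = (-12 + (1 + 5184))*93 = (-12 + 5185)*93 = 5173*93 = 481089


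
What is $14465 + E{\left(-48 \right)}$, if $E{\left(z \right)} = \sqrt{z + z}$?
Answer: $14465 + 4 i \sqrt{6} \approx 14465.0 + 9.798 i$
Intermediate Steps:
$E{\left(z \right)} = \sqrt{2} \sqrt{z}$ ($E{\left(z \right)} = \sqrt{2 z} = \sqrt{2} \sqrt{z}$)
$14465 + E{\left(-48 \right)} = 14465 + \sqrt{2} \sqrt{-48} = 14465 + \sqrt{2} \cdot 4 i \sqrt{3} = 14465 + 4 i \sqrt{6}$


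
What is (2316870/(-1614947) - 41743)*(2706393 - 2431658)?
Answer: -18521273621909885/1614947 ≈ -1.1469e+10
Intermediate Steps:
(2316870/(-1614947) - 41743)*(2706393 - 2431658) = (2316870*(-1/1614947) - 41743)*274735 = (-2316870/1614947 - 41743)*274735 = -67415049491/1614947*274735 = -18521273621909885/1614947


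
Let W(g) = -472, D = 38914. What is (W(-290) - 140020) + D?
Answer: -101578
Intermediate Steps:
(W(-290) - 140020) + D = (-472 - 140020) + 38914 = -140492 + 38914 = -101578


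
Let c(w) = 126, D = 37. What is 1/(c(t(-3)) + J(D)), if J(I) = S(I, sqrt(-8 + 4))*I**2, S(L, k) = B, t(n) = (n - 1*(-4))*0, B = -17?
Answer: -1/23147 ≈ -4.3202e-5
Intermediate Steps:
t(n) = 0 (t(n) = (n + 4)*0 = (4 + n)*0 = 0)
S(L, k) = -17
J(I) = -17*I**2
1/(c(t(-3)) + J(D)) = 1/(126 - 17*37**2) = 1/(126 - 17*1369) = 1/(126 - 23273) = 1/(-23147) = -1/23147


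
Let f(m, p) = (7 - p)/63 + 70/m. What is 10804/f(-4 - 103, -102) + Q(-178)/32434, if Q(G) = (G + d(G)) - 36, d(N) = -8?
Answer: 1181079477705/117621901 ≈ 10041.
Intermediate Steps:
f(m, p) = ⅑ + 70/m - p/63 (f(m, p) = (7 - p)*(1/63) + 70/m = (⅑ - p/63) + 70/m = ⅑ + 70/m - p/63)
Q(G) = -44 + G (Q(G) = (G - 8) - 36 = (-8 + G) - 36 = -44 + G)
10804/f(-4 - 103, -102) + Q(-178)/32434 = 10804/(((4410 - (-4 - 103)*(-7 - 102))/(63*(-4 - 103)))) + (-44 - 178)/32434 = 10804/(((1/63)*(4410 - 1*(-107)*(-109))/(-107))) - 222*1/32434 = 10804/(((1/63)*(-1/107)*(4410 - 11663))) - 111/16217 = 10804/(((1/63)*(-1/107)*(-7253))) - 111/16217 = 10804/(7253/6741) - 111/16217 = 10804*(6741/7253) - 111/16217 = 72829764/7253 - 111/16217 = 1181079477705/117621901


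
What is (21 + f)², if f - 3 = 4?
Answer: 784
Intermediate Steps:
f = 7 (f = 3 + 4 = 7)
(21 + f)² = (21 + 7)² = 28² = 784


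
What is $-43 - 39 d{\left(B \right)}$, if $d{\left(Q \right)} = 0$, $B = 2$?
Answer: $-43$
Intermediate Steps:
$-43 - 39 d{\left(B \right)} = -43 - 0 = -43 + 0 = -43$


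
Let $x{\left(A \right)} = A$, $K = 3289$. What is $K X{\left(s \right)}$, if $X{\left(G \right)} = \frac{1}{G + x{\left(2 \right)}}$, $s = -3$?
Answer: $-3289$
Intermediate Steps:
$X{\left(G \right)} = \frac{1}{2 + G}$ ($X{\left(G \right)} = \frac{1}{G + 2} = \frac{1}{2 + G}$)
$K X{\left(s \right)} = \frac{3289}{2 - 3} = \frac{3289}{-1} = 3289 \left(-1\right) = -3289$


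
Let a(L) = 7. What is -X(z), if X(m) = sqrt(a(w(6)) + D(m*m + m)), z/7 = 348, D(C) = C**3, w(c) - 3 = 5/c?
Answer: -5*sqrt(8368708308218318431) ≈ -1.4464e+10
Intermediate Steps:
w(c) = 3 + 5/c
z = 2436 (z = 7*348 = 2436)
X(m) = sqrt(7 + (m + m**2)**3) (X(m) = sqrt(7 + (m*m + m)**3) = sqrt(7 + (m**2 + m)**3) = sqrt(7 + (m + m**2)**3))
-X(z) = -sqrt(7 + 2436**3*(1 + 2436)**3) = -sqrt(7 + 14455457856*2437**3) = -sqrt(7 + 14455457856*14473267453) = -sqrt(7 + 209217707705457960768) = -sqrt(209217707705457960775) = -5*sqrt(8368708308218318431)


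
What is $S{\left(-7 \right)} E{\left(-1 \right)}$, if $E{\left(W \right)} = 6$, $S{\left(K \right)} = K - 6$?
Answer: $-78$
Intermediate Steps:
$S{\left(K \right)} = -6 + K$
$S{\left(-7 \right)} E{\left(-1 \right)} = \left(-6 - 7\right) 6 = \left(-13\right) 6 = -78$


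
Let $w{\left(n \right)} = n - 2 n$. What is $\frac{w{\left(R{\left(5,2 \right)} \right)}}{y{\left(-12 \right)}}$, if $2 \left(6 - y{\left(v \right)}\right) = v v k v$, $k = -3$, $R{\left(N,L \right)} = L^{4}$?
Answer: $\frac{8}{1293} \approx 0.0061872$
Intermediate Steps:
$w{\left(n \right)} = - n$
$y{\left(v \right)} = 6 + \frac{3 v^{3}}{2}$ ($y{\left(v \right)} = 6 - \frac{v v \left(- 3 v\right)}{2} = 6 - \frac{v^{2} \left(- 3 v\right)}{2} = 6 - \frac{\left(-3\right) v^{3}}{2} = 6 + \frac{3 v^{3}}{2}$)
$\frac{w{\left(R{\left(5,2 \right)} \right)}}{y{\left(-12 \right)}} = \frac{\left(-1\right) 2^{4}}{6 + \frac{3 \left(-12\right)^{3}}{2}} = \frac{\left(-1\right) 16}{6 + \frac{3}{2} \left(-1728\right)} = - \frac{16}{6 - 2592} = - \frac{16}{-2586} = \left(-16\right) \left(- \frac{1}{2586}\right) = \frac{8}{1293}$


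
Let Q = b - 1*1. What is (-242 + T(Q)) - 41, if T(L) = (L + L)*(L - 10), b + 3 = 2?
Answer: -235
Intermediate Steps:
b = -1 (b = -3 + 2 = -1)
Q = -2 (Q = -1 - 1*1 = -1 - 1 = -2)
T(L) = 2*L*(-10 + L) (T(L) = (2*L)*(-10 + L) = 2*L*(-10 + L))
(-242 + T(Q)) - 41 = (-242 + 2*(-2)*(-10 - 2)) - 41 = (-242 + 2*(-2)*(-12)) - 41 = (-242 + 48) - 41 = -194 - 41 = -235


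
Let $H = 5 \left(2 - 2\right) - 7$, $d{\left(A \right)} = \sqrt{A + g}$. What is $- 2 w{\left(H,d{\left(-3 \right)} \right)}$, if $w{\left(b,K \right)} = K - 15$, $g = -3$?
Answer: $30 - 2 i \sqrt{6} \approx 30.0 - 4.899 i$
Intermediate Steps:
$d{\left(A \right)} = \sqrt{-3 + A}$ ($d{\left(A \right)} = \sqrt{A - 3} = \sqrt{-3 + A}$)
$H = -7$ ($H = 5 \cdot 0 - 7 = 0 - 7 = -7$)
$w{\left(b,K \right)} = -15 + K$ ($w{\left(b,K \right)} = K - 15 = -15 + K$)
$- 2 w{\left(H,d{\left(-3 \right)} \right)} = - 2 \left(-15 + \sqrt{-3 - 3}\right) = - 2 \left(-15 + \sqrt{-6}\right) = - 2 \left(-15 + i \sqrt{6}\right) = 30 - 2 i \sqrt{6}$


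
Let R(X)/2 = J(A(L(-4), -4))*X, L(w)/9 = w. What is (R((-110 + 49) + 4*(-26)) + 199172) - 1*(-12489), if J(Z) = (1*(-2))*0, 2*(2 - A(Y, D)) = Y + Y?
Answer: 211661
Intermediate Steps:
L(w) = 9*w
A(Y, D) = 2 - Y (A(Y, D) = 2 - (Y + Y)/2 = 2 - Y)
J(Z) = 0 (J(Z) = -2*0 = 0)
R(X) = 0 (R(X) = 2*(0*X) = 2*0 = 0)
(R((-110 + 49) + 4*(-26)) + 199172) - 1*(-12489) = (0 + 199172) - 1*(-12489) = 199172 + 12489 = 211661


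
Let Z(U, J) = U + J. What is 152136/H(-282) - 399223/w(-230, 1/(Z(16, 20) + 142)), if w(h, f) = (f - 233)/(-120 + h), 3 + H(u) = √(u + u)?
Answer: -4756783780228/7921343 - 101424*I*√141/191 ≈ -6.005e+5 - 6305.5*I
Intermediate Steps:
Z(U, J) = J + U
H(u) = -3 + √2*√u (H(u) = -3 + √(u + u) = -3 + √(2*u) = -3 + √2*√u)
w(h, f) = (-233 + f)/(-120 + h)
152136/H(-282) - 399223/w(-230, 1/(Z(16, 20) + 142)) = 152136/(-3 + √2*√(-282)) - 399223*(-120 - 230)/(-233 + 1/((20 + 16) + 142)) = 152136/(-3 + √2*(I*√282)) - 399223*(-350/(-233 + 1/(36 + 142))) = 152136/(-3 + 2*I*√141) - 399223*(-350/(-233 + 1/178)) = 152136/(-3 + 2*I*√141) - 399223/((-1/350*(-41473/178))) = 152136/(-3 + 2*I*√141) - 399223/41473/62300 = 152136/(-3 + 2*I*√141) - 399223*62300/41473 = 152136/(-3 + 2*I*√141) - 24871592900/41473 = -24871592900/41473 + 152136/(-3 + 2*I*√141)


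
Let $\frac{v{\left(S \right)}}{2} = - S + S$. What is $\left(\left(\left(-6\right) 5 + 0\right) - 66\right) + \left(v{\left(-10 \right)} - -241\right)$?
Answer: $145$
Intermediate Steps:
$v{\left(S \right)} = 0$ ($v{\left(S \right)} = 2 \left(- S + S\right) = 2 \cdot 0 = 0$)
$\left(\left(\left(-6\right) 5 + 0\right) - 66\right) + \left(v{\left(-10 \right)} - -241\right) = \left(\left(\left(-6\right) 5 + 0\right) - 66\right) + \left(0 - -241\right) = \left(\left(-30 + 0\right) - 66\right) + \left(0 + 241\right) = \left(-30 - 66\right) + 241 = -96 + 241 = 145$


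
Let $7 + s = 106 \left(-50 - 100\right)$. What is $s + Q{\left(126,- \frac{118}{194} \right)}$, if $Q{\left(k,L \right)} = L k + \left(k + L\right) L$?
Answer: $- \frac{151107678}{9409} \approx -16060.0$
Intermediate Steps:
$Q{\left(k,L \right)} = L k + L \left(L + k\right)$ ($Q{\left(k,L \right)} = L k + \left(L + k\right) L = L k + L \left(L + k\right)$)
$s = -15907$ ($s = -7 + 106 \left(-50 - 100\right) = -7 + 106 \left(-150\right) = -7 - 15900 = -15907$)
$s + Q{\left(126,- \frac{118}{194} \right)} = -15907 + - \frac{118}{194} \left(- \frac{118}{194} + 2 \cdot 126\right) = -15907 + \left(-118\right) \frac{1}{194} \left(\left(-118\right) \frac{1}{194} + 252\right) = -15907 - \frac{59 \left(- \frac{59}{97} + 252\right)}{97} = -15907 - \frac{1438715}{9409} = - \frac{151107678}{9409}$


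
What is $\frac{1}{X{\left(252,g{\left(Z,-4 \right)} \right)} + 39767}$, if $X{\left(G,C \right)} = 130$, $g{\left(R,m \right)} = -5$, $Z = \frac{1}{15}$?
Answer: $\frac{1}{39897} \approx 2.5065 \cdot 10^{-5}$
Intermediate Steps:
$Z = \frac{1}{15} \approx 0.066667$
$\frac{1}{X{\left(252,g{\left(Z,-4 \right)} \right)} + 39767} = \frac{1}{130 + 39767} = \frac{1}{39897}$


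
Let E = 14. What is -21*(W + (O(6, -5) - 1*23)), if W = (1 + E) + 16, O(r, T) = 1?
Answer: -189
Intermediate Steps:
W = 31 (W = (1 + 14) + 16 = 15 + 16 = 31)
-21*(W + (O(6, -5) - 1*23)) = -21*(31 + (1 - 1*23)) = -21*(31 + (1 - 23)) = -21*(31 - 22) = -21*9 = -189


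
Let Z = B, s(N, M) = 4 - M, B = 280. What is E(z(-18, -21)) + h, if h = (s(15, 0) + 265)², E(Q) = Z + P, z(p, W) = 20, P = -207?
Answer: 72434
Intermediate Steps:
Z = 280
E(Q) = 73 (E(Q) = 280 - 207 = 73)
h = 72361 (h = ((4 - 1*0) + 265)² = ((4 + 0) + 265)² = (4 + 265)² = 269² = 72361)
E(z(-18, -21)) + h = 73 + 72361 = 72434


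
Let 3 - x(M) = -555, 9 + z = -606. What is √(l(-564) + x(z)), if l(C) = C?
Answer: I*√6 ≈ 2.4495*I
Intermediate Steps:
z = -615 (z = -9 - 606 = -615)
x(M) = 558 (x(M) = 3 - 1*(-555) = 3 + 555 = 558)
√(l(-564) + x(z)) = √(-564 + 558) = √(-6) = I*√6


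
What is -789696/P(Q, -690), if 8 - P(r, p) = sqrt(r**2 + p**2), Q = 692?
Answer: 175488/26525 + 43872*sqrt(238741)/26525 ≈ 814.77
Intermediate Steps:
P(r, p) = 8 - sqrt(p**2 + r**2) (P(r, p) = 8 - sqrt(r**2 + p**2) = 8 - sqrt(p**2 + r**2))
-789696/P(Q, -690) = -789696/(8 - sqrt((-690)**2 + 692**2)) = -789696/(8 - sqrt(476100 + 478864)) = -789696/(8 - sqrt(954964)) = -789696/(8 - 2*sqrt(238741))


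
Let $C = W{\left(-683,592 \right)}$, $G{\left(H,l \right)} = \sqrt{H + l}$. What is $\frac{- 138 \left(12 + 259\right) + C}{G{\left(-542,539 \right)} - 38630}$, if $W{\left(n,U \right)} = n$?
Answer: $\frac{1471069030}{1492276903} + \frac{38081 i \sqrt{3}}{1492276903} \approx 0.98579 + 4.42 \cdot 10^{-5} i$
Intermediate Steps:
$C = -683$
$\frac{- 138 \left(12 + 259\right) + C}{G{\left(-542,539 \right)} - 38630} = \frac{- 138 \left(12 + 259\right) - 683}{\sqrt{-542 + 539} - 38630} = \frac{\left(-138\right) 271 - 683}{\sqrt{-3} - 38630} = \frac{-37398 - 683}{i \sqrt{3} - 38630} = - \frac{38081}{-38630 + i \sqrt{3}}$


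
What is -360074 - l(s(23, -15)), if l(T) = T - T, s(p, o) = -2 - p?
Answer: -360074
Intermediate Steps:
l(T) = 0
-360074 - l(s(23, -15)) = -360074 - 1*0 = -360074 + 0 = -360074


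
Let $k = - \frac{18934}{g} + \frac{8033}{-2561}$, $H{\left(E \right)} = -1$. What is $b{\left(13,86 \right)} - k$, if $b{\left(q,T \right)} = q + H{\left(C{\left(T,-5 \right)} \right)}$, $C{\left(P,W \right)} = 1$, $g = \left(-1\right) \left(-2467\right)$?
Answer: $\frac{144123229}{6317987} \approx 22.812$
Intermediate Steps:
$g = 2467$
$k = - \frac{68307385}{6317987}$ ($k = - \frac{18934}{2467} + \frac{8033}{-2561} = \left(-18934\right) \frac{1}{2467} + 8033 \left(- \frac{1}{2561}\right) = - \frac{18934}{2467} - \frac{8033}{2561} = - \frac{68307385}{6317987} \approx -10.812$)
$b{\left(q,T \right)} = -1 + q$ ($b{\left(q,T \right)} = q - 1 = -1 + q$)
$b{\left(13,86 \right)} - k = \left(-1 + 13\right) - - \frac{68307385}{6317987} = 12 + \frac{68307385}{6317987} = \frac{144123229}{6317987}$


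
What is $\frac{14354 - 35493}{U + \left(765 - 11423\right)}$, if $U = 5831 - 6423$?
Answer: $\frac{21139}{11250} \approx 1.879$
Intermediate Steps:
$U = -592$
$\frac{14354 - 35493}{U + \left(765 - 11423\right)} = \frac{14354 - 35493}{-592 + \left(765 - 11423\right)} = - \frac{21139}{-592 + \left(765 - 11423\right)} = - \frac{21139}{-592 - 10658} = - \frac{21139}{-11250} = \left(-21139\right) \left(- \frac{1}{11250}\right) = \frac{21139}{11250}$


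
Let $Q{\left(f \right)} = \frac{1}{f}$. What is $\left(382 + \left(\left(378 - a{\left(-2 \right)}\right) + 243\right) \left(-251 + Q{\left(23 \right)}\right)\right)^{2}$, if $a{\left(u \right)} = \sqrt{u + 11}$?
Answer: $\frac{12661570056100}{529} \approx 2.3935 \cdot 10^{10}$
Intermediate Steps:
$a{\left(u \right)} = \sqrt{11 + u}$
$\left(382 + \left(\left(378 - a{\left(-2 \right)}\right) + 243\right) \left(-251 + Q{\left(23 \right)}\right)\right)^{2} = \left(382 + \left(\left(378 - \sqrt{11 - 2}\right) + 243\right) \left(-251 + \frac{1}{23}\right)\right)^{2} = \left(382 + \left(\left(378 - \sqrt{9}\right) + 243\right) \left(-251 + \frac{1}{23}\right)\right)^{2} = \left(382 + \left(\left(378 - 3\right) + 243\right) \left(- \frac{5772}{23}\right)\right)^{2} = \left(382 + \left(375 + 243\right) \left(- \frac{5772}{23}\right)\right)^{2} = \left(382 + 618 \left(- \frac{5772}{23}\right)\right)^{2} = \left(382 - \frac{3567096}{23}\right)^{2} = \left(- \frac{3558310}{23}\right)^{2} = \frac{12661570056100}{529}$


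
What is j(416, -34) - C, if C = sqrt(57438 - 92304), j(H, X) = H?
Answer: 416 - 3*I*sqrt(3874) ≈ 416.0 - 186.72*I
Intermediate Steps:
C = 3*I*sqrt(3874) (C = sqrt(-34866) = 3*I*sqrt(3874) ≈ 186.72*I)
j(416, -34) - C = 416 - 3*I*sqrt(3874)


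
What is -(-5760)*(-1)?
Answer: -5760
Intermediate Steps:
-(-5760)*(-1) = -90*64 = -5760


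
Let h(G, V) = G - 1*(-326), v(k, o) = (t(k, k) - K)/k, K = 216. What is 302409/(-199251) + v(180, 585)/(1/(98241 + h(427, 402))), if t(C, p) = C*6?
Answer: 52598907979/110695 ≈ 4.7517e+5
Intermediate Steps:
t(C, p) = 6*C
v(k, o) = (-216 + 6*k)/k (v(k, o) = (6*k - 1*216)/k = (6*k - 216)/k = (-216 + 6*k)/k)
h(G, V) = 326 + G (h(G, V) = G + 326 = 326 + G)
302409/(-199251) + v(180, 585)/(1/(98241 + h(427, 402))) = 302409/(-199251) + (6 - 216/180)/(1/(98241 + (326 + 427))) = 302409*(-1/199251) + (6 - 216*1/180)/(1/(98241 + 753)) = -33601/22139 + (6 - 6/5)/(1/98994) = -33601/22139 + 24/(5*(1/98994)) = -33601/22139 + (24/5)*98994 = -33601/22139 + 2375856/5 = 52598907979/110695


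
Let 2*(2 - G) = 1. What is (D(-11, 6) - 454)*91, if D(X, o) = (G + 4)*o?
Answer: -38311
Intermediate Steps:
G = 3/2 (G = 2 - 1/2*1 = 2 - 1/2 = 3/2 ≈ 1.5000)
D(X, o) = 11*o/2 (D(X, o) = (3/2 + 4)*o = 11*o/2)
(D(-11, 6) - 454)*91 = ((11/2)*6 - 454)*91 = (33 - 454)*91 = -421*91 = -38311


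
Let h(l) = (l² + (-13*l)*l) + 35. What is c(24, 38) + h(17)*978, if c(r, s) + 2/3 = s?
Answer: -10072310/3 ≈ -3.3574e+6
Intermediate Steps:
c(r, s) = -⅔ + s
h(l) = 35 - 12*l² (h(l) = (l² - 13*l²) + 35 = -12*l² + 35 = 35 - 12*l²)
c(24, 38) + h(17)*978 = (-⅔ + 38) + (35 - 12*17²)*978 = 112/3 + (35 - 12*289)*978 = 112/3 + (35 - 3468)*978 = 112/3 - 3433*978 = 112/3 - 3357474 = -10072310/3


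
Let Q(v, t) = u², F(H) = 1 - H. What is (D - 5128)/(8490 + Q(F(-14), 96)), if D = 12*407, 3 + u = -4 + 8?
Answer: -244/8491 ≈ -0.028736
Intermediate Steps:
u = 1 (u = -3 + (-4 + 8) = -3 + 4 = 1)
Q(v, t) = 1 (Q(v, t) = 1² = 1)
D = 4884
(D - 5128)/(8490 + Q(F(-14), 96)) = (4884 - 5128)/(8490 + 1) = -244/8491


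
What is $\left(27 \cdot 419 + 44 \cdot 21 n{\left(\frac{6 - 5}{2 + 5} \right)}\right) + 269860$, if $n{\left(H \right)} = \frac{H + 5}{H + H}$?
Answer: $297805$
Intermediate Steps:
$n{\left(H \right)} = \frac{5 + H}{2 H}$
$\left(27 \cdot 419 + 44 \cdot 21 n{\left(\frac{6 - 5}{2 + 5} \right)}\right) + 269860 = \left(27 \cdot 419 + 44 \cdot 21 \frac{5 + \frac{6 - 5}{2 + 5}}{2 \frac{6 - 5}{2 + 5}}\right) + 269860 = \left(11313 + 924 \frac{5 + 1 \cdot \frac{1}{7}}{2 \cdot 1 \cdot \frac{1}{7}}\right) + 269860 = \left(11313 + 924 \frac{\frac{1}{\frac{1}{7}} \left(5 + \frac{1}{7}\right)}{2}\right) + 269860 = \left(11313 + 924 \cdot \frac{1}{2} \cdot 7 \cdot \frac{36}{7}\right) + 269860 = \left(11313 + 924 \cdot 18\right) + 269860 = \left(11313 + 16632\right) + 269860 = 27945 + 269860 = 297805$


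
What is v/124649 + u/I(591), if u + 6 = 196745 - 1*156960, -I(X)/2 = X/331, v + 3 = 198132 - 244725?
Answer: -1641289637473/147335118 ≈ -11140.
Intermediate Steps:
v = -46596 (v = -3 + (198132 - 244725) = -3 - 46593 = -46596)
I(X) = -2*X/331
u = 39779 (u = -6 + (196745 - 1*156960) = -6 + (196745 - 156960) = -6 + 39785 = 39779)
v/124649 + u/I(591) = -46596/124649 + 39779/((-2/331*591)) = -46596*1/124649 + 39779/(-1182/331) = -46596/124649 + 39779*(-331/1182) = -46596/124649 - 13166849/1182 = -1641289637473/147335118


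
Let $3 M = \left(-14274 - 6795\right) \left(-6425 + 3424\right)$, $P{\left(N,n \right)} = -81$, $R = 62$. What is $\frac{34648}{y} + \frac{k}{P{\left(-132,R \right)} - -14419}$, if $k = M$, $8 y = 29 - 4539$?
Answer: $\frac{45539299769}{32332190} \approx 1408.5$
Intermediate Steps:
$y = - \frac{2255}{4}$ ($y = \frac{29 - 4539}{8} = \frac{1}{8} \left(-4510\right) = - \frac{2255}{4} \approx -563.75$)
$M = 21076023$ ($M = \frac{\left(-14274 - 6795\right) \left(-6425 + 3424\right)}{3} = \frac{\left(-21069\right) \left(-3001\right)}{3} = \frac{1}{3} \cdot 63228069 = 21076023$)
$k = 21076023$
$\frac{34648}{y} + \frac{k}{P{\left(-132,R \right)} - -14419} = \frac{34648}{- \frac{2255}{4}} + \frac{21076023}{-81 - -14419} = 34648 \left(- \frac{4}{2255}\right) + \frac{21076023}{-81 + 14419} = - \frac{138592}{2255} + \frac{21076023}{14338} = \frac{45539299769}{32332190}$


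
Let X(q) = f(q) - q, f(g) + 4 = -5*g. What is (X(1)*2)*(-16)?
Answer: 320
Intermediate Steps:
f(g) = -4 - 5*g
X(q) = -4 - 6*q (X(q) = (-4 - 5*q) - q = -4 - 6*q)
(X(1)*2)*(-16) = ((-4 - 6*1)*2)*(-16) = ((-4 - 6)*2)*(-16) = -10*2*(-16) = -20*(-16) = 320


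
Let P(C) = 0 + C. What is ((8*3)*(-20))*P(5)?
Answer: -2400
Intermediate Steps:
P(C) = C
((8*3)*(-20))*P(5) = ((8*3)*(-20))*5 = (24*(-20))*5 = -480*5 = -2400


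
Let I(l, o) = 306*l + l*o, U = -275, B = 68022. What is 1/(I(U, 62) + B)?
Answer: -1/33178 ≈ -3.0140e-5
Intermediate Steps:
1/(I(U, 62) + B) = 1/(-275*(306 + 62) + 68022) = 1/(-275*368 + 68022) = 1/(-101200 + 68022) = 1/(-33178) = -1/33178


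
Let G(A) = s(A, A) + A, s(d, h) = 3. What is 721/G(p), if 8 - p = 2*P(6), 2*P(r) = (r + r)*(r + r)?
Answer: -103/19 ≈ -5.4211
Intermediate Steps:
P(r) = 2*r² (P(r) = ((r + r)*(r + r))/2 = ((2*r)*(2*r))/2 = (4*r²)/2 = 2*r²)
p = -136 (p = 8 - 2*2*6² = 8 - 2*2*36 = 8 - 2*72 = 8 - 1*144 = 8 - 144 = -136)
G(A) = 3 + A
721/G(p) = 721/(3 - 136) = 721/(-133) = 721*(-1/133) = -103/19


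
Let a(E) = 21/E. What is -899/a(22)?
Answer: -19778/21 ≈ -941.81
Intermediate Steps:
-899/a(22) = -899/(21/22) = -899/(21*(1/22)) = -899/21/22 = -899*22/21 = -19778/21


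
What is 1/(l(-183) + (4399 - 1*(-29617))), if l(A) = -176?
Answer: 1/33840 ≈ 2.9551e-5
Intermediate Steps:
1/(l(-183) + (4399 - 1*(-29617))) = 1/(-176 + (4399 - 1*(-29617))) = 1/(-176 + (4399 + 29617)) = 1/(-176 + 34016) = 1/33840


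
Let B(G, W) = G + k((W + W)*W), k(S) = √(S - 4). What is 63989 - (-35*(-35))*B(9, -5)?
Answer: 52964 - 1225*√46 ≈ 44656.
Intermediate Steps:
k(S) = √(-4 + S)
B(G, W) = G + √(-4 + 2*W²) (B(G, W) = G + √(-4 + (W + W)*W) = G + √(-4 + (2*W)*W) = G + √(-4 + 2*W²))
63989 - (-35*(-35))*B(9, -5) = 63989 - (-35*(-35))*(9 + √(-4 + 2*(-5)²)) = 63989 - 1225*(9 + √(-4 + 2*25)) = 63989 - 1225*(9 + √(-4 + 50)) = 63989 - 1225*(9 + √46) = 63989 - (11025 + 1225*√46) = 63989 + (-11025 - 1225*√46) = 52964 - 1225*√46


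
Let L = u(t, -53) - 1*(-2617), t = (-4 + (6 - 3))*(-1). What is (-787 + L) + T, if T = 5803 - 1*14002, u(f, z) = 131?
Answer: -6238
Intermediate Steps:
t = 1 (t = (-4 + 3)*(-1) = -1*(-1) = 1)
T = -8199 (T = 5803 - 14002 = -8199)
L = 2748 (L = 131 - 1*(-2617) = 131 + 2617 = 2748)
(-787 + L) + T = (-787 + 2748) - 8199 = 1961 - 8199 = -6238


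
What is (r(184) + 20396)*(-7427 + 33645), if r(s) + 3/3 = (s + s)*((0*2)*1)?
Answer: 534716110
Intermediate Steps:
r(s) = -1 (r(s) = -1 + (s + s)*((0*2)*1) = -1 + (2*s)*(0*1) = -1 + (2*s)*0 = -1 + 0 = -1)
(r(184) + 20396)*(-7427 + 33645) = (-1 + 20396)*(-7427 + 33645) = 20395*26218 = 534716110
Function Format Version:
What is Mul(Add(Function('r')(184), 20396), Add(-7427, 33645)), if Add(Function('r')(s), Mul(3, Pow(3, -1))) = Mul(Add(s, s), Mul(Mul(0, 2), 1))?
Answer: 534716110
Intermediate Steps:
Function('r')(s) = -1 (Function('r')(s) = Add(-1, Mul(Add(s, s), Mul(Mul(0, 2), 1))) = Add(-1, Mul(Mul(2, s), Mul(0, 1))) = Add(-1, Mul(Mul(2, s), 0)) = Add(-1, 0) = -1)
Mul(Add(Function('r')(184), 20396), Add(-7427, 33645)) = Mul(Add(-1, 20396), Add(-7427, 33645)) = Mul(20395, 26218) = 534716110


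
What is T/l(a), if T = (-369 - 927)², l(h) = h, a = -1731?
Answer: -559872/577 ≈ -970.32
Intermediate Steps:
T = 1679616 (T = (-1296)² = 1679616)
T/l(a) = 1679616/(-1731) = 1679616*(-1/1731) = -559872/577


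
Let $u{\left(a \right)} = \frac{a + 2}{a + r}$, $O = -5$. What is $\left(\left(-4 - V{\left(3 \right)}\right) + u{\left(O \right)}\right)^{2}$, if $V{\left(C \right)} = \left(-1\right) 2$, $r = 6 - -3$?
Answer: $\frac{121}{16} \approx 7.5625$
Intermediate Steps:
$r = 9$ ($r = 6 + 3 = 9$)
$V{\left(C \right)} = -2$
$u{\left(a \right)} = \frac{2 + a}{9 + a}$ ($u{\left(a \right)} = \frac{a + 2}{a + 9} = \frac{2 + a}{9 + a}$)
$\left(\left(-4 - V{\left(3 \right)}\right) + u{\left(O \right)}\right)^{2} = \left(\left(-4 - -2\right) + \frac{2 - 5}{9 - 5}\right)^{2} = \left(\left(-4 + 2\right) + \frac{1}{4} \left(-3\right)\right)^{2} = \left(-2 + \frac{1}{4} \left(-3\right)\right)^{2} = \left(-2 - \frac{3}{4}\right)^{2} = \left(- \frac{11}{4}\right)^{2} = \frac{121}{16}$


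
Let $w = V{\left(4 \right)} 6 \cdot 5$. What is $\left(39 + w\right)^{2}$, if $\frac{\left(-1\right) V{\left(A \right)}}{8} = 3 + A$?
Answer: $2692881$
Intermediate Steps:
$V{\left(A \right)} = -24 - 8 A$ ($V{\left(A \right)} = - 8 \left(3 + A\right) = -24 - 8 A$)
$w = -1680$ ($w = \left(-24 - 32\right) 6 \cdot 5 = \left(-56\right) 6 \cdot 5 = \left(-336\right) 5 = -1680$)
$\left(39 + w\right)^{2} = \left(39 - 1680\right)^{2} = \left(-1641\right)^{2} = 2692881$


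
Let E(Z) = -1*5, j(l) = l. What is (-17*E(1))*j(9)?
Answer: 765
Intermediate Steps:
E(Z) = -5
(-17*E(1))*j(9) = -17*(-5)*9 = 85*9 = 765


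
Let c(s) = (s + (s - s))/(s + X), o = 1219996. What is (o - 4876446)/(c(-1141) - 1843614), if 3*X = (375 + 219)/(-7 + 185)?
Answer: 370946852500/187034538751 ≈ 1.9833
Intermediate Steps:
X = 99/89 (X = ((375 + 219)/(-7 + 185))/3 = (594/178)/3 = (594*(1/178))/3 = (1/3)*(297/89) = 99/89 ≈ 1.1124)
c(s) = s/(99/89 + s) (c(s) = (s + (s - s))/(s + 99/89) = (s + 0)/(99/89 + s) = s/(99/89 + s))
(o - 4876446)/(c(-1141) - 1843614) = (1219996 - 4876446)/(89*(-1141)/(99 + 89*(-1141)) - 1843614) = -3656450/(89*(-1141)/(99 - 101549) - 1843614) = -3656450/(89*(-1141)/(-101450) - 1843614) = -3656450/(89*(-1141)*(-1/101450) - 1843614) = -3656450/(101549/101450 - 1843614) = -3656450/(-187034538751/101450) = -3656450*(-101450/187034538751) = 370946852500/187034538751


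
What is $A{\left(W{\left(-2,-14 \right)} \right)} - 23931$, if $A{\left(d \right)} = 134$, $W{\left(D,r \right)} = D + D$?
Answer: $-23797$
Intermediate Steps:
$W{\left(D,r \right)} = 2 D$
$A{\left(W{\left(-2,-14 \right)} \right)} - 23931 = 134 - 23931 = -23797$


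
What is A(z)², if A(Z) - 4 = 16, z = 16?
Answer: 400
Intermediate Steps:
A(Z) = 20 (A(Z) = 4 + 16 = 20)
A(z)² = 20² = 400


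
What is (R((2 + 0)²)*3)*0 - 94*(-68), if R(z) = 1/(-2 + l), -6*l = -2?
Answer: 6392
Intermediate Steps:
l = ⅓ (l = -⅙*(-2) = ⅓ ≈ 0.33333)
R(z) = -⅗ (R(z) = 1/(-2 + ⅓) = 1/(-5/3) = -⅗)
(R((2 + 0)²)*3)*0 - 94*(-68) = -⅗*3*0 - 94*(-68) = -9/5*0 + 6392 = 0 + 6392 = 6392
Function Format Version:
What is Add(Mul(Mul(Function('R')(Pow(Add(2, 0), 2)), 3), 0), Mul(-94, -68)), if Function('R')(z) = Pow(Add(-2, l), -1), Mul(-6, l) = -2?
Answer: 6392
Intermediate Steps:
l = Rational(1, 3) (l = Mul(Rational(-1, 6), -2) = Rational(1, 3) ≈ 0.33333)
Function('R')(z) = Rational(-3, 5) (Function('R')(z) = Pow(Add(-2, Rational(1, 3)), -1) = Pow(Rational(-5, 3), -1) = Rational(-3, 5))
Add(Mul(Mul(Function('R')(Pow(Add(2, 0), 2)), 3), 0), Mul(-94, -68)) = Add(Mul(Mul(Rational(-3, 5), 3), 0), Mul(-94, -68)) = Add(Mul(Rational(-9, 5), 0), 6392) = Add(0, 6392) = 6392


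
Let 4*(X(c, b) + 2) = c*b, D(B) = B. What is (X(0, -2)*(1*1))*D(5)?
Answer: -10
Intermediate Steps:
X(c, b) = -2 + b*c/4 (X(c, b) = -2 + (c*b)/4 = -2 + (b*c)/4 = -2 + b*c/4)
(X(0, -2)*(1*1))*D(5) = ((-2 + (1/4)*(-2)*0)*(1*1))*5 = ((-2 + 0)*1)*5 = -2*1*5 = -2*5 = -10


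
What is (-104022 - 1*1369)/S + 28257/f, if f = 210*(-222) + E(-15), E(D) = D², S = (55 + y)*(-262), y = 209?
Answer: 29647831/32414640 ≈ 0.91464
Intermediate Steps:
S = -69168 (S = (55 + 209)*(-262) = 264*(-262) = -69168)
f = -46395 (f = 210*(-222) + (-15)² = -46620 + 225 = -46395)
(-104022 - 1*1369)/S + 28257/f = (-104022 - 1*1369)/(-69168) + 28257/(-46395) = (-104022 - 1369)*(-1/69168) + 28257*(-1/46395) = -105391*(-1/69168) - 9419/15465 = 9581/6288 - 9419/15465 = 29647831/32414640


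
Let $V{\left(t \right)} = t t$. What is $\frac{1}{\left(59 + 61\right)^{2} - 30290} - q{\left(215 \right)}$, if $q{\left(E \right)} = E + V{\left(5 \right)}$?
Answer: $- \frac{3813601}{15890} \approx -240.0$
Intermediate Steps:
$V{\left(t \right)} = t^{2}$
$q{\left(E \right)} = 25 + E$ ($q{\left(E \right)} = E + 5^{2} = E + 25 = 25 + E$)
$\frac{1}{\left(59 + 61\right)^{2} - 30290} - q{\left(215 \right)} = \frac{1}{\left(59 + 61\right)^{2} - 30290} - \left(25 + 215\right) = \frac{1}{120^{2} - 30290} - 240 = \frac{1}{14400 - 30290} - 240 = \frac{1}{-15890} - 240 = - \frac{1}{15890} - 240 = - \frac{3813601}{15890}$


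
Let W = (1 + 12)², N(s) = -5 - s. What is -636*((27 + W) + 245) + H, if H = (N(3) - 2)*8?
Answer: -280556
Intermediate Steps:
H = -80 (H = ((-5 - 1*3) - 2)*8 = ((-5 - 3) - 2)*8 = (-8 - 2)*8 = -10*8 = -80)
W = 169 (W = 13² = 169)
-636*((27 + W) + 245) + H = -636*((27 + 169) + 245) - 80 = -636*(196 + 245) - 80 = -636*441 - 80 = -280476 - 80 = -280556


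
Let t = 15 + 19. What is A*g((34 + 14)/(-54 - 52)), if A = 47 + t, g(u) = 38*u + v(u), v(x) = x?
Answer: -75816/53 ≈ -1430.5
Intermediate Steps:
t = 34
g(u) = 39*u (g(u) = 38*u + u = 39*u)
A = 81 (A = 47 + 34 = 81)
A*g((34 + 14)/(-54 - 52)) = 81*(39*((34 + 14)/(-54 - 52))) = 81*(39*(48/(-106))) = 81*(39*(48*(-1/106))) = 81*(39*(-24/53)) = 81*(-936/53) = -75816/53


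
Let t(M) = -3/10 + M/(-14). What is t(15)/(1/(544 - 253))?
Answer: -13968/35 ≈ -399.09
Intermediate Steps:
t(M) = -3/10 - M/14 (t(M) = -3*⅒ + M*(-1/14) = -3/10 - M/14)
t(15)/(1/(544 - 253)) = (-3/10 - 1/14*15)/(1/(544 - 253)) = (-3/10 - 15/14)/(1/291) = -48/(35*1/291) = -48/35*291 = -13968/35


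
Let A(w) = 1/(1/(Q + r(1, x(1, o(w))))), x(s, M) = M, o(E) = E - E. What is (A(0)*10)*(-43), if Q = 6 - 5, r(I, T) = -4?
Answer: 1290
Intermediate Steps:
o(E) = 0
Q = 1
A(w) = -3 (A(w) = 1/(1/(1 - 4)) = 1/(1/(-3)) = 1/(-⅓) = -3)
(A(0)*10)*(-43) = -3*10*(-43) = -30*(-43) = 1290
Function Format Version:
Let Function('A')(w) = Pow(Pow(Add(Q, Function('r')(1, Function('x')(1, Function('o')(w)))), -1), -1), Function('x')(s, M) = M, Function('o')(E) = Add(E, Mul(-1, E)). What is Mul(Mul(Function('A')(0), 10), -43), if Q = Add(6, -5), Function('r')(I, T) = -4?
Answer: 1290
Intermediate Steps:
Function('o')(E) = 0
Q = 1
Function('A')(w) = -3 (Function('A')(w) = Pow(Pow(Add(1, -4), -1), -1) = Pow(Pow(-3, -1), -1) = Pow(Rational(-1, 3), -1) = -3)
Mul(Mul(Function('A')(0), 10), -43) = Mul(Mul(-3, 10), -43) = Mul(-30, -43) = 1290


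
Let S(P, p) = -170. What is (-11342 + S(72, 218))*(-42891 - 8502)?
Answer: 591636216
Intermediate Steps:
(-11342 + S(72, 218))*(-42891 - 8502) = (-11342 - 170)*(-42891 - 8502) = -11512*(-51393) = 591636216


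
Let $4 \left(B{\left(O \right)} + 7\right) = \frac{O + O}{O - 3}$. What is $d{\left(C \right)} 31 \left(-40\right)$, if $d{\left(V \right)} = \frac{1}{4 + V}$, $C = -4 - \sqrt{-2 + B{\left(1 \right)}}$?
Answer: $- \frac{2480 i \sqrt{37}}{37} \approx - 407.71 i$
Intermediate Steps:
$B{\left(O \right)} = -7 + \frac{O}{2 \left(-3 + O\right)}$ ($B{\left(O \right)} = -7 + \frac{\left(O + O\right) \frac{1}{O - 3}}{4} = -7 + \frac{2 O \frac{1}{-3 + O}}{4} = -7 + \frac{O}{2 \left(-3 + O\right)}$)
$C = -4 - \frac{i \sqrt{37}}{2}$ ($C = -4 - \sqrt{-2 + \frac{42 - 13}{2 \left(-3 + 1\right)}} = -4 - \sqrt{-2 + \frac{42 - 13}{2 \left(-2\right)}} = -4 - \sqrt{-2 + \frac{1}{2} \left(- \frac{1}{2}\right) 29} = -4 - \sqrt{-2 - \frac{29}{4}} = -4 - \sqrt{- \frac{37}{4}} = -4 - \frac{i \sqrt{37}}{2} \approx -4.0 - 3.0414 i$)
$d{\left(C \right)} 31 \left(-40\right) = \frac{1}{4 - \left(4 + \frac{i \sqrt{37}}{2}\right)} 31 \left(-40\right) = \frac{1}{\left(- \frac{1}{2}\right) i \sqrt{37}} \cdot 31 \left(-40\right) = \frac{2 i \sqrt{37}}{37} \cdot 31 \left(-40\right) = \frac{62 i \sqrt{37}}{37} \left(-40\right) = - \frac{2480 i \sqrt{37}}{37}$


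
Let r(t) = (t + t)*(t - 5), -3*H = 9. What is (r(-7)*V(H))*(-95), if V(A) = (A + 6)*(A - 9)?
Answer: 574560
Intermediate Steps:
H = -3 (H = -1/3*9 = -3)
V(A) = (-9 + A)*(6 + A) (V(A) = (6 + A)*(-9 + A) = (-9 + A)*(6 + A))
r(t) = 2*t*(-5 + t) (r(t) = (2*t)*(-5 + t) = 2*t*(-5 + t))
(r(-7)*V(H))*(-95) = ((2*(-7)*(-5 - 7))*(-54 + (-3)**2 - 3*(-3)))*(-95) = ((2*(-7)*(-12))*(-54 + 9 + 9))*(-95) = (168*(-36))*(-95) = -6048*(-95) = 574560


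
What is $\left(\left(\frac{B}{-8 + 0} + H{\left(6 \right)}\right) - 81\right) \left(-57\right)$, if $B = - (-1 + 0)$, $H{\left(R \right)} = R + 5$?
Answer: $\frac{31977}{8} \approx 3997.1$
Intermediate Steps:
$H{\left(R \right)} = 5 + R$
$B = 1$ ($B = \left(-1\right) \left(-1\right) = 1$)
$\left(\left(\frac{B}{-8 + 0} + H{\left(6 \right)}\right) - 81\right) \left(-57\right) = \left(\left(1 \frac{1}{-8 + 0} + \left(5 + 6\right)\right) - 81\right) \left(-57\right) = \left(\left(1 \frac{1}{-8} + 11\right) - 81\right) \left(-57\right) = \left(\left(1 \left(- \frac{1}{8}\right) + 11\right) - 81\right) \left(-57\right) = \left(\left(- \frac{1}{8} + 11\right) - 81\right) \left(-57\right) = \left(\frac{87}{8} - 81\right) \left(-57\right) = \left(- \frac{561}{8}\right) \left(-57\right) = \frac{31977}{8}$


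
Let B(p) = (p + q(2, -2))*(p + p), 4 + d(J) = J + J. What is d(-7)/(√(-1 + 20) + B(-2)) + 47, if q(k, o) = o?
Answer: 3617/79 + 6*√19/79 ≈ 46.116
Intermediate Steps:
d(J) = -4 + 2*J (d(J) = -4 + (J + J) = -4 + 2*J)
B(p) = 2*p*(-2 + p) (B(p) = (p - 2)*(p + p) = (-2 + p)*(2*p) = 2*p*(-2 + p))
d(-7)/(√(-1 + 20) + B(-2)) + 47 = (-4 + 2*(-7))/(√(-1 + 20) + 2*(-2)*(-2 - 2)) + 47 = (-4 - 14)/(√19 + 2*(-2)*(-4)) + 47 = -18/(√19 + 16) + 47 = -18/(16 + √19) + 47 = 47 - 18/(16 + √19)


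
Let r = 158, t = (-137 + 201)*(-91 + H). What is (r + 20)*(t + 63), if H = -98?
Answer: -2141874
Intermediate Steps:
t = -12096 (t = (-137 + 201)*(-91 - 98) = 64*(-189) = -12096)
(r + 20)*(t + 63) = (158 + 20)*(-12096 + 63) = 178*(-12033) = -2141874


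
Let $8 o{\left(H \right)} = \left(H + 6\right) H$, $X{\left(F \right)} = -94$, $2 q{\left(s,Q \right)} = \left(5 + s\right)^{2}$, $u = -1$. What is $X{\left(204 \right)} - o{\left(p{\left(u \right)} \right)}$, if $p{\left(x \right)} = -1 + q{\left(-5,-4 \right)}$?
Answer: $- \frac{747}{8} \approx -93.375$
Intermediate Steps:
$q{\left(s,Q \right)} = \frac{\left(5 + s\right)^{2}}{2}$
$p{\left(x \right)} = -1$ ($p{\left(x \right)} = -1 + \frac{\left(5 - 5\right)^{2}}{2} = -1 + \frac{0^{2}}{2} = -1 + \frac{1}{2} \cdot 0 = -1 + 0 = -1$)
$o{\left(H \right)} = \frac{H \left(6 + H\right)}{8}$ ($o{\left(H \right)} = \frac{\left(H + 6\right) H}{8} = \frac{\left(6 + H\right) H}{8} = \frac{H \left(6 + H\right)}{8}$)
$X{\left(204 \right)} - o{\left(p{\left(u \right)} \right)} = -94 - \frac{1}{8} \left(-1\right) \left(6 - 1\right) = -94 - \frac{1}{8} \left(-1\right) 5 = -94 - - \frac{5}{8} = -94 + \frac{5}{8} = - \frac{747}{8}$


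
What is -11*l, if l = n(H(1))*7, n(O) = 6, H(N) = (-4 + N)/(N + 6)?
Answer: -462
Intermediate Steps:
H(N) = (-4 + N)/(6 + N)
l = 42 (l = 6*7 = 42)
-11*l = -11*42 = -462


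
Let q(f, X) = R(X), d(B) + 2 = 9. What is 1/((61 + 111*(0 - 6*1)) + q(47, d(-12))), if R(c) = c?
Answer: -1/598 ≈ -0.0016722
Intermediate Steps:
d(B) = 7 (d(B) = -2 + 9 = 7)
q(f, X) = X
1/((61 + 111*(0 - 6*1)) + q(47, d(-12))) = 1/((61 + 111*(0 - 6*1)) + 7) = 1/((61 + 111*(0 - 6)) + 7) = 1/((61 + 111*(-6)) + 7) = 1/((61 - 666) + 7) = 1/(-605 + 7) = 1/(-598) = -1/598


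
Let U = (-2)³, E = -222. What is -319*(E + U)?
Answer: 73370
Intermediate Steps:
U = -8
-319*(E + U) = -319*(-222 - 8) = -319*(-230) = 73370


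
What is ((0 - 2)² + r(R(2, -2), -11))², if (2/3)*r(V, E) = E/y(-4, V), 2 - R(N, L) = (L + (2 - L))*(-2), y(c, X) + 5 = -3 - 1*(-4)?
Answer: 4225/64 ≈ 66.016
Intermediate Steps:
y(c, X) = -4 (y(c, X) = -5 + (-3 - 1*(-4)) = -5 + (-3 + 4) = -5 + 1 = -4)
R(N, L) = 6 (R(N, L) = 2 - (L + (2 - L))*(-2) = 2 - 2*(-2) = 2 - 1*(-4) = 2 + 4 = 6)
r(V, E) = -3*E/8 (r(V, E) = 3*(E/(-4))/2 = 3*(E*(-¼))/2 = 3*(-E/4)/2 = -3*E/8)
((0 - 2)² + r(R(2, -2), -11))² = ((0 - 2)² - 3/8*(-11))² = ((-2)² + 33/8)² = (4 + 33/8)² = (65/8)² = 4225/64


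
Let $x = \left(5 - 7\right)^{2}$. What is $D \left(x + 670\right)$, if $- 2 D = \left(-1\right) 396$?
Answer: $133452$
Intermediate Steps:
$x = 4$ ($x = \left(-2\right)^{2} = 4$)
$D = 198$ ($D = - \frac{\left(-1\right) 396}{2} = \left(- \frac{1}{2}\right) \left(-396\right) = 198$)
$D \left(x + 670\right) = 198 \left(4 + 670\right) = 198 \cdot 674 = 133452$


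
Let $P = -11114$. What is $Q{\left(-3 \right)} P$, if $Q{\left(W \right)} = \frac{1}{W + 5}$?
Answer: $-5557$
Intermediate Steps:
$Q{\left(W \right)} = \frac{1}{5 + W}$
$Q{\left(-3 \right)} P = \frac{1}{5 - 3} \left(-11114\right) = \frac{1}{2} \left(-11114\right) = -5557$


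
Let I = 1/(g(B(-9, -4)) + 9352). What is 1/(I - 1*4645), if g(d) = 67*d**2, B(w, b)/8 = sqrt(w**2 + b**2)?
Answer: -425288/1975462759 ≈ -0.00021529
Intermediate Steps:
B(w, b) = 8*sqrt(b**2 + w**2) (B(w, b) = 8*sqrt(w**2 + b**2) = 8*sqrt(b**2 + w**2))
I = 1/425288 (I = 1/(67*(8*sqrt((-4)**2 + (-9)**2))**2 + 9352) = 1/(67*(8*sqrt(16 + 81))**2 + 9352) = 1/(67*(8*sqrt(97))**2 + 9352) = 1/(67*6208 + 9352) = 1/(415936 + 9352) = 1/425288 ≈ 2.3513e-6)
1/(I - 1*4645) = 1/(1/425288 - 1*4645) = 1/(1/425288 - 4645) = 1/(-1975462759/425288) = -425288/1975462759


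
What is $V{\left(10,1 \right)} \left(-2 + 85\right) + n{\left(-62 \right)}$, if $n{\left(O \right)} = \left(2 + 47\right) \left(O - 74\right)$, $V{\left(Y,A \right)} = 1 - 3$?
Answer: $-6830$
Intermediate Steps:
$V{\left(Y,A \right)} = -2$ ($V{\left(Y,A \right)} = 1 - 3 = -2$)
$n{\left(O \right)} = -3626 + 49 O$ ($n{\left(O \right)} = 49 \left(-74 + O\right) = -3626 + 49 O$)
$V{\left(10,1 \right)} \left(-2 + 85\right) + n{\left(-62 \right)} = - 2 \left(-2 + 85\right) + \left(-3626 + 49 \left(-62\right)\right) = \left(-2\right) 83 - 6664 = -166 - 6664 = -6830$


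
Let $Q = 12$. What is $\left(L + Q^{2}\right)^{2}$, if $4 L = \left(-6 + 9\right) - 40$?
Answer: $\frac{290521}{16} \approx 18158.0$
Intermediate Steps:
$L = - \frac{37}{4}$ ($L = \frac{\left(-6 + 9\right) - 40}{4} = \frac{3 - 40}{4} = \frac{1}{4} \left(-37\right) = - \frac{37}{4} \approx -9.25$)
$\left(L + Q^{2}\right)^{2} = \left(- \frac{37}{4} + 12^{2}\right)^{2} = \left(- \frac{37}{4} + 144\right)^{2} = \left(\frac{539}{4}\right)^{2} = \frac{290521}{16}$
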